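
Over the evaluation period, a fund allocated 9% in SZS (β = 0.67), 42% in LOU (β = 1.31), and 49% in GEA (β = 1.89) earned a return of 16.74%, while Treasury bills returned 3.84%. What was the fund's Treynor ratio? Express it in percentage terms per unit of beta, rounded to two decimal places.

β_P = 0.09×0.67 + 0.42×1.31 + 0.49×1.89 = 1.5366
Treynor = (R_P − R_f) / β_P = (16.74% − 3.84%) / 1.5366 = 12.90% / 1.5366 = 8.40%

8.40%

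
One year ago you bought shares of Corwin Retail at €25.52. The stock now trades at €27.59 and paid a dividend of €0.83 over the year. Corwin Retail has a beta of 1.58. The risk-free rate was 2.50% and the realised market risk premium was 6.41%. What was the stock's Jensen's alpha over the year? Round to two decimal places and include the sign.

Realised HPR = (P1 + D1 − P0) / P0 = (27.59 + 0.83 − 25.52) / 25.52 = 2.90 / 25.52 = 11.3636%
CAPM required = R_f + β·MRP = 2.50% + 1.58 × 6.41% = 12.6278%
α = realised − required = 11.3636% − 12.6278% = -1.26%

-1.26%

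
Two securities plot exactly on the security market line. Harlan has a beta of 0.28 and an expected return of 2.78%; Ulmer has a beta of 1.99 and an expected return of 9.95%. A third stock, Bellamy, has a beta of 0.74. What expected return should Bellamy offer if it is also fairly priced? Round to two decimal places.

4.71%

MRP (SML slope) = (9.95% − 2.78%) / (1.99 − 0.28) = 7.17% / 1.71 = 4.1930%
R_f (intercept) = 2.78% − 0.28 × 4.1930% = 1.6060%
E(R_Bellamy) = R_f + β × MRP = 1.6060% + 0.74 × 4.1930% = 4.71%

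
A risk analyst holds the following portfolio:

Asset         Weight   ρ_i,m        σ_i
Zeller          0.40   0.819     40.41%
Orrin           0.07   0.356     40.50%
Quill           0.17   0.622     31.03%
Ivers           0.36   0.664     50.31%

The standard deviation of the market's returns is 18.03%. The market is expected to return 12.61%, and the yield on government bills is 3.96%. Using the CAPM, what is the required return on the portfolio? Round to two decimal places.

β_Zeller = 0.819 × 40.41% / 18.03% = 1.8356
β_Orrin = 0.356 × 40.50% / 18.03% = 0.7997
β_Quill = 0.622 × 31.03% / 18.03% = 1.0705
β_Ivers = 0.664 × 50.31% / 18.03% = 1.8528
β_P = Σ w_i β_i = 0.40×1.8356 + 0.07×0.7997 + 0.17×1.0705 + 0.36×1.8528 = 1.6392
MRP = 12.61% − 3.96% = 8.65%
E(R_P) = R_f + β_P × MRP = 3.96% + 1.6392 × 8.65% = 18.14%

18.14%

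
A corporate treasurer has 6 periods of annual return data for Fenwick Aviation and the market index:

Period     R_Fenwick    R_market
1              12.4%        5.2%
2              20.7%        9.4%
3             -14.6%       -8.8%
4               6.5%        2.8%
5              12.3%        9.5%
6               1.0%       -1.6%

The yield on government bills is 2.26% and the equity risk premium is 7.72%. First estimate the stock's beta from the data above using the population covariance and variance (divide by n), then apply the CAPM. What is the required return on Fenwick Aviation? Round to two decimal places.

Mean R_i = (12.4 + 20.7 − 14.6 + 6.5 + 12.3 + 1.0) / 6 = 6.3833%
Mean R_m = (5.2 + 9.4 − 8.8 + 2.8 + 9.5 − 1.6) / 6 = 2.7500%
Σ(R_i − R̄_i)(R_m − R̄_m) = 415.6650  ⇒  Cov = 415.6650 / 6 = 69.2775
Σ(R_m − R̄_m)² = 248.1150  ⇒  Var(R_m) = 248.1150 / 6 = 41.3525
β = Cov / Var(R_m) = 69.2775 / 41.3525 = 1.6753
E(R) = R_f + β × MRP = 2.26% + 1.6753 × 7.72% = 15.19%

15.19%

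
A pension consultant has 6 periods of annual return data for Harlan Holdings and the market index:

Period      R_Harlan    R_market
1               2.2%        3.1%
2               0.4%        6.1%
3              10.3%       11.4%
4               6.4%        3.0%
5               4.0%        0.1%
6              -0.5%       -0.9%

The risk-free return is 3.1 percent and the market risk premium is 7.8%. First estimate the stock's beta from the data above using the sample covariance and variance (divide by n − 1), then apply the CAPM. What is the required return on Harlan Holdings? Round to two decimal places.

Mean R_i = (2.2 + 0.4 + 10.3 + 6.4 + 4.0 − 0.5) / 6 = 3.8000%
Mean R_m = (3.1 + 6.1 + 11.4 + 3.0 + 0.1 − 0.9) / 6 = 3.8000%
Σ(R_i − R̄_i)(R_m − R̄_m) = 60.0900  ⇒  Cov = 60.0900 / 5 = 12.0180
Σ(R_m − R̄_m)² = 99.9600  ⇒  Var(R_m) = 99.9600 / 5 = 19.9920
β = Cov / Var(R_m) = 12.0180 / 19.9920 = 0.6011
E(R) = R_f + β × MRP = 3.1% + 0.6011 × 7.8% = 7.79%

7.79%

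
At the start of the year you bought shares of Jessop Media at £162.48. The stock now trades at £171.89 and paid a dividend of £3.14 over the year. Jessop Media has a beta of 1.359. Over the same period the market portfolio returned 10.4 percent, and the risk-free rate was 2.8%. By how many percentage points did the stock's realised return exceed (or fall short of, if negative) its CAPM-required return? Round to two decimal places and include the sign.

-5.40%

Realised HPR = (P1 + D1 − P0) / P0 = (171.89 + 3.14 − 162.48) / 162.48 = 12.55 / 162.48 = 7.7240%
MRP = 10.4% − 2.8% = 7.60%
CAPM required = R_f + β·MRP = 2.8% + 1.359 × 7.6% = 13.1284%
α = realised − required = 7.7240% − 13.1284% = -5.40%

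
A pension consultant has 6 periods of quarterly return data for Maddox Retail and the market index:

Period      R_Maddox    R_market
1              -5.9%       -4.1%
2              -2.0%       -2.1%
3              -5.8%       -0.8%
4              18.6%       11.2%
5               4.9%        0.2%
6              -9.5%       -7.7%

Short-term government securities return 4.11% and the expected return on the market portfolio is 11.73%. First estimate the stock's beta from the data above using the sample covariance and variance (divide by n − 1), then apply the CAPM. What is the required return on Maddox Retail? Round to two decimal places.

15.85%

Mean R_i = (-5.9 − 2.0 − 5.8 + 18.6 + 4.9 − 9.5) / 6 = 0.0500%
Mean R_m = (-4.1 − 2.1 − 0.8 + 11.2 + 0.2 − 7.7) / 6 = -0.5500%
Σ(R_i − R̄_i)(R_m − R̄_m) = 315.6450  ⇒  Cov = 315.6450 / 5 = 63.1290
Σ(R_m − R̄_m)² = 204.8150  ⇒  Var(R_m) = 204.8150 / 5 = 40.9630
β = Cov / Var(R_m) = 63.1290 / 40.9630 = 1.5411
MRP = 11.73% − 4.11% = 7.62%
E(R) = R_f + β × MRP = 4.11% + 1.5411 × 7.62% = 15.85%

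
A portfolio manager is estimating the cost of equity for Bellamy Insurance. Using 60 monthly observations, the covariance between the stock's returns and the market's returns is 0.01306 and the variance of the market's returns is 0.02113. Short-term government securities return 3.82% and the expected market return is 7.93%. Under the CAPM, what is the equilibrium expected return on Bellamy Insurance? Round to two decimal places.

β = Cov(R_i, R_m) / Var(R_m) = 0.01306 / 0.02113 = 0.6181
MRP = 7.93% − 3.82% = 4.11%
E(R) = R_f + β × MRP = 3.82% + 0.6181 × 4.11% = 6.36%

6.36%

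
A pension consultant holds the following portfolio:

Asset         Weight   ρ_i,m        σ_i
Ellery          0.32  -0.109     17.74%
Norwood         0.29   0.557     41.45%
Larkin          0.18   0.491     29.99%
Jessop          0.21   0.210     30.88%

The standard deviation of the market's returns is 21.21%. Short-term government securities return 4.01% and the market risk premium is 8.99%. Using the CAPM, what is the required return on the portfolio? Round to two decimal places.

β_Ellery = -0.109 × 17.74% / 21.21% = -0.0912
β_Norwood = 0.557 × 41.45% / 21.21% = 1.0885
β_Larkin = 0.491 × 29.99% / 21.21% = 0.6943
β_Jessop = 0.210 × 30.88% / 21.21% = 0.3057
β_P = Σ w_i β_i = 0.32×-0.0912 + 0.29×1.0885 + 0.18×0.6943 + 0.21×0.3057 = 0.4757
E(R_P) = R_f + β_P × MRP = 4.01% + 0.4757 × 8.99% = 8.29%

8.29%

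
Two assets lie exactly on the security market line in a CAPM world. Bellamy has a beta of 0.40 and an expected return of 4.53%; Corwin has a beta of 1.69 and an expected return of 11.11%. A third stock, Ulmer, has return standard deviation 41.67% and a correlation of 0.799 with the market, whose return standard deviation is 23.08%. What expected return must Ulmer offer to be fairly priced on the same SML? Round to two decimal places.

9.85%

MRP = (11.11% − 4.53%) / (1.69 − 0.40) = 5.1008%
R_f = 4.53% − 0.40 × 5.1008% = 2.4897%
β_Ulmer = ρ·σ_i/σ_m = 0.799 × 41.67 / 23.08 = 1.4426
E(R_Ulmer) = R_f + β × MRP = 2.4897% + 1.4426 × 5.1008% = 9.85%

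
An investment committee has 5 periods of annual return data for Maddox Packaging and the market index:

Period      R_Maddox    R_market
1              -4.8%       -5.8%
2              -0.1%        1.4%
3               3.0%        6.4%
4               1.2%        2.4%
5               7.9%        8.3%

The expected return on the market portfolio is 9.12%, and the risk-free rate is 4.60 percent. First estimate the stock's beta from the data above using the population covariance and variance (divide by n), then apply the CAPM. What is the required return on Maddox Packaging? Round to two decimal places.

Mean R_i = (-4.8 − 0.1 + 3.0 + 1.2 + 7.9) / 5 = 1.4400%
Mean R_m = (-5.8 + 1.4 + 6.4 + 2.4 + 8.3) / 5 = 2.5400%
Σ(R_i − R̄_i)(R_m − R̄_m) = 97.0620  ⇒  Cov = 97.0620 / 5 = 19.4124
Σ(R_m − R̄_m)² = 118.9520  ⇒  Var(R_m) = 118.9520 / 5 = 23.7904
β = Cov / Var(R_m) = 19.4124 / 23.7904 = 0.8160
MRP = 9.12% − 4.60% = 4.52%
E(R) = R_f + β × MRP = 4.60% + 0.8160 × 4.52% = 8.29%

8.29%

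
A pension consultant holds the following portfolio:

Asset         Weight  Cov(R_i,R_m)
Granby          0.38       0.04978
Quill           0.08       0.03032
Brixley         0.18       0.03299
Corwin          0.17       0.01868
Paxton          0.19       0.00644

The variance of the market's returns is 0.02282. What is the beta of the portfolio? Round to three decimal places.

1.388

β_Granby = 0.04978 / 0.02282 = 2.1814
β_Quill = 0.03032 / 0.02282 = 1.3287
β_Brixley = 0.03299 / 0.02282 = 1.4457
β_Corwin = 0.01868 / 0.02282 = 0.8186
β_Paxton = 0.00644 / 0.02282 = 0.2822
β_P = Σ w_i β_i = 0.38×2.1814 + 0.08×1.3287 + 0.18×1.4457 + 0.17×0.8186 + 0.19×0.2822 = 1.3882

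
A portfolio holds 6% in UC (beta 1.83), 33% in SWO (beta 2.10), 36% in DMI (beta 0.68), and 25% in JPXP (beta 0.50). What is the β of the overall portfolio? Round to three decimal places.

1.173

β_P = Σ w_i β_i = 0.06×1.83 + 0.33×2.10 + 0.36×0.68 + 0.25×0.50 = 1.1726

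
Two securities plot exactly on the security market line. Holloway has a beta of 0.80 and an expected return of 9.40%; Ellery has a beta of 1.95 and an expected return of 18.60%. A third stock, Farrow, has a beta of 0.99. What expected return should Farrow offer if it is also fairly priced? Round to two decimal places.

MRP (SML slope) = (18.60% − 9.40%) / (1.95 − 0.80) = 9.20% / 1.15 = 8.0000%
R_f (intercept) = 9.40% − 0.80 × 8.0000% = 3.0000%
E(R_Farrow) = R_f + β × MRP = 3.0000% + 0.99 × 8.0000% = 10.92%

10.92%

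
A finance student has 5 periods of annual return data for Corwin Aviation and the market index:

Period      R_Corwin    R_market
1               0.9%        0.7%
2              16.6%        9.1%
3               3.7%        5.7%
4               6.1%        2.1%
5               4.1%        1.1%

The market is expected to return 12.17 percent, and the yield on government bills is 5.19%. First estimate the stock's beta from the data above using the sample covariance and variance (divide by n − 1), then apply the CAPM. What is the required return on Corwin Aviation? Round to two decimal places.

Mean R_i = (0.9 + 16.6 + 3.7 + 6.1 + 4.1) / 5 = 6.2800%
Mean R_m = (0.7 + 9.1 + 5.7 + 2.1 + 1.1) / 5 = 3.7400%
Σ(R_i − R̄_i)(R_m − R̄_m) = 72.6640  ⇒  Cov = 72.6640 / 4 = 18.1660
Σ(R_m − R̄_m)² = 51.4720  ⇒  Var(R_m) = 51.4720 / 4 = 12.8680
β = Cov / Var(R_m) = 18.1660 / 12.8680 = 1.4117
MRP = 12.17% − 5.19% = 6.98%
E(R) = R_f + β × MRP = 5.19% + 1.4117 × 6.98% = 15.04%

15.04%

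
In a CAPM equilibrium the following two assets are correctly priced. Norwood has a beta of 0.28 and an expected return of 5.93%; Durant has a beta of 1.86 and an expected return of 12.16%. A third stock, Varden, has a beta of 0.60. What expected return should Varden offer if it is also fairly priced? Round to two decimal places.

7.19%

MRP (SML slope) = (12.16% − 5.93%) / (1.86 − 0.28) = 6.23% / 1.58 = 3.9430%
R_f (intercept) = 5.93% − 0.28 × 3.9430% = 4.8260%
E(R_Varden) = R_f + β × MRP = 4.8260% + 0.60 × 3.9430% = 7.19%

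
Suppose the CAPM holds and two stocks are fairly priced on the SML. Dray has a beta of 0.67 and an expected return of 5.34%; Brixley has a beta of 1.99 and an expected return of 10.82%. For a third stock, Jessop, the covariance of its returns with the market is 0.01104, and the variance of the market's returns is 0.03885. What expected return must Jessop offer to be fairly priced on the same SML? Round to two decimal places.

MRP = (10.82% − 5.34%) / (1.99 − 0.67) = 4.1515%
R_f = 5.34% − 0.67 × 4.1515% = 2.5585%
β_Jessop = Cov / Var(R_m) = 0.01104 / 0.03885 = 0.2842
E(R_Jessop) = R_f + β × MRP = 2.5585% + 0.2842 × 4.1515% = 3.74%

3.74%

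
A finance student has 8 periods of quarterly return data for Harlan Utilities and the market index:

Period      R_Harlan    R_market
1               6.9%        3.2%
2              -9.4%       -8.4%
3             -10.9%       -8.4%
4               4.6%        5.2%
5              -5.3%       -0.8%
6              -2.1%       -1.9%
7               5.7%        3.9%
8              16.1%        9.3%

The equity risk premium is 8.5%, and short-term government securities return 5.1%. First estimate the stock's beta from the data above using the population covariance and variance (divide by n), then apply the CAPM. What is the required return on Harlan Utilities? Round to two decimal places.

Mean R_i = (6.9 − 9.4 − 10.9 + 4.6 − 5.3 − 2.1 + 5.7 + 16.1) / 8 = 0.7000%
Mean R_m = (3.2 − 8.4 − 8.4 + 5.2 − 0.8 − 1.9 + 3.9 + 9.3) / 8 = 0.2625%
Σ(R_i − R̄_i)(R_m − R̄_m) = 395.2400  ⇒  Cov = 395.2400 / 8 = 49.4050
Σ(R_m − R̄_m)² = 283.7988  ⇒  Var(R_m) = 283.7988 / 8 = 35.4749
β = Cov / Var(R_m) = 49.4050 / 35.4749 = 1.3927
E(R) = R_f + β × MRP = 5.1% + 1.3927 × 8.5% = 16.94%

16.94%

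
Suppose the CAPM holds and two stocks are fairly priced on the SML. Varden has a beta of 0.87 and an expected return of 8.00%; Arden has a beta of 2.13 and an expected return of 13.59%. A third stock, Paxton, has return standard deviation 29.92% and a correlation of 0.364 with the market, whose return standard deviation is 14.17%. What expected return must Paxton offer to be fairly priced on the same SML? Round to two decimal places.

MRP = (13.59% − 8.00%) / (2.13 − 0.87) = 4.4365%
R_f = 8.00% − 0.87 × 4.4365% = 4.1402%
β_Paxton = ρ·σ_i/σ_m = 0.364 × 29.92 / 14.17 = 0.7686
E(R_Paxton) = R_f + β × MRP = 4.1402% + 0.7686 × 4.4365% = 7.55%

7.55%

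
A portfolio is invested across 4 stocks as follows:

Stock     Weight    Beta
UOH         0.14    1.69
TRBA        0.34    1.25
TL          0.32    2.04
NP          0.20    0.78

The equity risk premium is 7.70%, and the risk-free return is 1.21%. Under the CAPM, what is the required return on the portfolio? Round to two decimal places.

β_P = Σ w_i β_i = 0.14×1.69 + 0.34×1.25 + 0.32×2.04 + 0.20×0.78 = 1.4704
E(R_P) = R_f + β_P × MRP = 1.21% + 1.4704 × 7.70% = 12.53%

12.53%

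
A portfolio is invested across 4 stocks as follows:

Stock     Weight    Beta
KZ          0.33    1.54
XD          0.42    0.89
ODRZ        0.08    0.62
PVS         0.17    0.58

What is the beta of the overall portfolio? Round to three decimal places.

β_P = Σ w_i β_i = 0.33×1.54 + 0.42×0.89 + 0.08×0.62 + 0.17×0.58 = 1.0302

1.030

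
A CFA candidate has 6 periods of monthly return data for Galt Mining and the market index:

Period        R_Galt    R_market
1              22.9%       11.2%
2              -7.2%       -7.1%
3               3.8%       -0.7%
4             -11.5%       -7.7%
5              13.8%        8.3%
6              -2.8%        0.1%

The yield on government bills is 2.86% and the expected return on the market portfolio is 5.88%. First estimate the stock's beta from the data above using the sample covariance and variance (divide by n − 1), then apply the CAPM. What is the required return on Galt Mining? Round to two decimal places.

7.81%

Mean R_i = (22.9 − 7.2 + 3.8 − 11.5 + 13.8 − 2.8) / 6 = 3.1667%
Mean R_m = (11.2 − 7.1 − 0.7 − 7.7 + 8.3 + 0.1) / 6 = 0.6833%
Σ(R_i − R̄_i)(R_m − R̄_m) = 494.7667  ⇒  Cov = 494.7667 / 5 = 98.9533
Σ(R_m − R̄_m)² = 301.7283  ⇒  Var(R_m) = 301.7283 / 5 = 60.3457
β = Cov / Var(R_m) = 98.9533 / 60.3457 = 1.6398
MRP = 5.88% − 2.86% = 3.02%
E(R) = R_f + β × MRP = 2.86% + 1.6398 × 3.02% = 7.81%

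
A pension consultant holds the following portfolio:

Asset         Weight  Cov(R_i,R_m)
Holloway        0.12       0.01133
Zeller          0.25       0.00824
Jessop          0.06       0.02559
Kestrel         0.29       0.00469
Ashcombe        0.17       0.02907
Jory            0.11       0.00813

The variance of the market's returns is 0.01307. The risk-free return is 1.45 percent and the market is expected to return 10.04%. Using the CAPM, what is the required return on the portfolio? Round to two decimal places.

β_Holloway = 0.01133 / 0.01307 = 0.8669
β_Zeller = 0.00824 / 0.01307 = 0.6305
β_Jessop = 0.02559 / 0.01307 = 1.9579
β_Kestrel = 0.00469 / 0.01307 = 0.3588
β_Ashcombe = 0.02907 / 0.01307 = 2.2242
β_Jory = 0.00813 / 0.01307 = 0.6220
β_P = Σ w_i β_i = 0.12×0.8669 + 0.25×0.6305 + 0.06×1.9579 + 0.29×0.3588 + 0.17×2.2242 + 0.11×0.6220 = 0.9297
MRP = 10.04% − 1.45% = 8.59%
E(R_P) = R_f + β_P × MRP = 1.45% + 0.9297 × 8.59% = 9.44%

9.44%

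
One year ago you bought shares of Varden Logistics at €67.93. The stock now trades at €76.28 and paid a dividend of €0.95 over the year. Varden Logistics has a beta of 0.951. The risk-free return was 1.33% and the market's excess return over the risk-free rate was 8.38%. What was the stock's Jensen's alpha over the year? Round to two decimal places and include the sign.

Realised HPR = (P1 + D1 − P0) / P0 = (76.28 + 0.95 − 67.93) / 67.93 = 9.30 / 67.93 = 13.6906%
CAPM required = R_f + β·MRP = 1.33% + 0.951 × 8.38% = 9.29938%
α = realised − required = 13.6906% − 9.29938% = +4.39%

+4.39%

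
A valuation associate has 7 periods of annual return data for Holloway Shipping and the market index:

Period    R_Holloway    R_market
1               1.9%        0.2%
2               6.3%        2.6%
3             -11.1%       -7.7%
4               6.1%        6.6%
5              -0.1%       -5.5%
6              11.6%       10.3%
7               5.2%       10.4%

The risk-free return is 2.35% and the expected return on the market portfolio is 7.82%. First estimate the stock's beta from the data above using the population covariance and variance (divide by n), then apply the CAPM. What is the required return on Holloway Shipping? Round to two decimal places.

7.04%

Mean R_i = (1.9 + 6.3 − 11.1 + 6.1 − 0.1 + 11.6 + 5.2) / 7 = 2.8429%
Mean R_m = (0.2 + 2.6 − 7.7 + 6.6 − 5.5 + 10.3 + 10.4) / 7 = 2.4143%
Σ(R_i − R̄_i)(R_m − R̄_m) = 268.5557  ⇒  Cov = 268.5557 / 7 = 38.3651
Σ(R_m − R̄_m)² = 313.3486  ⇒  Var(R_m) = 313.3486 / 7 = 44.7641
β = Cov / Var(R_m) = 38.3651 / 44.7641 = 0.8571
MRP = 7.82% − 2.35% = 5.47%
E(R) = R_f + β × MRP = 2.35% + 0.8571 × 5.47% = 7.04%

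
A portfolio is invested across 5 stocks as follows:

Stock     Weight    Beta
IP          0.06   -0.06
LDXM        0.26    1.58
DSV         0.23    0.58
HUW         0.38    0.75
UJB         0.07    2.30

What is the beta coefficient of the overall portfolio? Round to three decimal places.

0.987

β_P = Σ w_i β_i = 0.06×-0.06 + 0.26×1.58 + 0.23×0.58 + 0.38×0.75 + 0.07×2.30 = 0.9866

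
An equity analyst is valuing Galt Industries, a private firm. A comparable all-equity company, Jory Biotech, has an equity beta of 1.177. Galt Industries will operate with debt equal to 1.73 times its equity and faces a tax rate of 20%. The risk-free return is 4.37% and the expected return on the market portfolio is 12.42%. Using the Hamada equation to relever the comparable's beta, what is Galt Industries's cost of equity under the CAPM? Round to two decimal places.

β_L = β_U × [1 + (1 − t)(D/E)] = 1.177 × [1 + (1 − 0.20) × 1.73]
    = 1.177 × [1 + 0.80 × 1.73] = 1.177 × 2.3840 = 2.8060
MRP = 12.42% − 4.37% = 8.05%
E(R) = R_f + β_L × MRP = 4.37% + 2.8060 × 8.05% = 26.96%

26.96%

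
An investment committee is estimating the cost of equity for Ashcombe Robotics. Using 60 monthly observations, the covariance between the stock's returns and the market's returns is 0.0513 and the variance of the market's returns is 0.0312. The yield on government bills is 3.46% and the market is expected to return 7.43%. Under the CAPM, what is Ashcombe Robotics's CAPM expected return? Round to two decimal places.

β = Cov(R_i, R_m) / Var(R_m) = 0.0513 / 0.0312 = 1.6442
MRP = 7.43% − 3.46% = 3.97%
E(R) = R_f + β × MRP = 3.46% + 1.6442 × 3.97% = 9.99%

9.99%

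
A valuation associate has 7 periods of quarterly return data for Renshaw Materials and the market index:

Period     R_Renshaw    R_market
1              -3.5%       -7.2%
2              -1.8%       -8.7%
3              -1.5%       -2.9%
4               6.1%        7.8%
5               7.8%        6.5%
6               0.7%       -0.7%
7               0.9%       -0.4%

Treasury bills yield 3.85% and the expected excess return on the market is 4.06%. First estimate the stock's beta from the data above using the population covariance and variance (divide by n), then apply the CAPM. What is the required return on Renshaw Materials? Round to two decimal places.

6.43%

Mean R_i = (-3.5 − 1.8 − 1.5 + 6.1 + 7.8 + 0.7 + 0.9) / 7 = 1.2429%
Mean R_m = (-7.2 − 8.7 − 2.9 + 7.8 + 6.5 − 0.7 − 0.4) / 7 = -0.8000%
Σ(R_i − R̄_i)(R_m − R̄_m) = 149.6000  ⇒  Cov = 149.6000 / 7 = 21.3714
Σ(R_m − R̄_m)² = 235.2000  ⇒  Var(R_m) = 235.2000 / 7 = 33.6000
β = Cov / Var(R_m) = 21.3714 / 33.6000 = 0.6361
E(R) = R_f + β × MRP = 3.85% + 0.6361 × 4.06% = 6.43%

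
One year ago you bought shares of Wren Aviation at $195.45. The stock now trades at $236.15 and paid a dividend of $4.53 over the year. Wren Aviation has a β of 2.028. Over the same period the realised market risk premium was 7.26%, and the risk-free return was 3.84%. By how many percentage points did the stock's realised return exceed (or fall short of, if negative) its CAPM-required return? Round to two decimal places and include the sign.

+4.58%

Realised HPR = (P1 + D1 − P0) / P0 = (236.15 + 4.53 − 195.45) / 195.45 = 45.23 / 195.45 = 23.1415%
CAPM required = R_f + β·MRP = 3.84% + 2.028 × 7.26% = 18.56328%
α = realised − required = 23.1415% − 18.56328% = +4.58%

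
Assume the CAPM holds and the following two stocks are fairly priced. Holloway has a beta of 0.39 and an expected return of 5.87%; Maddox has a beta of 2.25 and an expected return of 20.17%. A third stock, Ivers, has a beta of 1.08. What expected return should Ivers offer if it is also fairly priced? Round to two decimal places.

MRP (SML slope) = (20.17% − 5.87%) / (2.25 − 0.39) = 14.30% / 1.86 = 7.6882%
R_f (intercept) = 5.87% − 0.39 × 7.6882% = 2.8716%
E(R_Ivers) = R_f + β × MRP = 2.8716% + 1.08 × 7.6882% = 11.17%

11.17%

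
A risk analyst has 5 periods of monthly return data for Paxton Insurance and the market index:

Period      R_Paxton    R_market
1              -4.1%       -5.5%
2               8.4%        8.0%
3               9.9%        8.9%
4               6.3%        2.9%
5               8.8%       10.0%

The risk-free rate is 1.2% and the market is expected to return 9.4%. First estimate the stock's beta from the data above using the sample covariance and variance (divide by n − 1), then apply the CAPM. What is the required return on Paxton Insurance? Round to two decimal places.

Mean R_i = (-4.1 + 8.4 + 9.9 + 6.3 + 8.8) / 5 = 5.8600%
Mean R_m = (-5.5 + 8.0 + 8.9 + 2.9 + 10.0) / 5 = 4.8600%
Σ(R_i − R̄_i)(R_m − R̄_m) = 141.7320  ⇒  Cov = 141.7320 / 4 = 35.4330
Σ(R_m − R̄_m)² = 163.7720  ⇒  Var(R_m) = 163.7720 / 4 = 40.9430
β = Cov / Var(R_m) = 35.4330 / 40.9430 = 0.8654
MRP = 9.4% − 1.2% = 8.20%
E(R) = R_f + β × MRP = 1.2% + 0.8654 × 8.2% = 8.30%

8.30%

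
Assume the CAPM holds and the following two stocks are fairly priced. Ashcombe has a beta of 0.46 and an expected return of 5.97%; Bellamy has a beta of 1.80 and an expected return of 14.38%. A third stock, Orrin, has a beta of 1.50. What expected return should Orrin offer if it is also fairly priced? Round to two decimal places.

MRP (SML slope) = (14.38% − 5.97%) / (1.80 − 0.46) = 8.41% / 1.34 = 6.2761%
R_f (intercept) = 5.97% − 0.46 × 6.2761% = 3.0830%
E(R_Orrin) = R_f + β × MRP = 3.0830% + 1.50 × 6.2761% = 12.50%

12.50%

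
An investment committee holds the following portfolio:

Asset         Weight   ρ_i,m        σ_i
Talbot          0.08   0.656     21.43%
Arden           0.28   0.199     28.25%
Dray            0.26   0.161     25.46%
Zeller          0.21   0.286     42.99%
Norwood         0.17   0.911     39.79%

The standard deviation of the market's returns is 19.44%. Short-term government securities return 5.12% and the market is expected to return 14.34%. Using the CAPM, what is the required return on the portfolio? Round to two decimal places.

β_Talbot = 0.656 × 21.43% / 19.44% = 0.7232
β_Arden = 0.199 × 28.25% / 19.44% = 0.2892
β_Dray = 0.161 × 25.46% / 19.44% = 0.2109
β_Zeller = 0.286 × 42.99% / 19.44% = 0.6325
β_Norwood = 0.911 × 39.79% / 19.44% = 1.8646
β_P = Σ w_i β_i = 0.08×0.7232 + 0.28×0.2892 + 0.26×0.2109 + 0.21×0.6325 + 0.17×1.8646 = 0.6435
MRP = 14.34% − 5.12% = 9.22%
E(R_P) = R_f + β_P × MRP = 5.12% + 0.6435 × 9.22% = 11.05%

11.05%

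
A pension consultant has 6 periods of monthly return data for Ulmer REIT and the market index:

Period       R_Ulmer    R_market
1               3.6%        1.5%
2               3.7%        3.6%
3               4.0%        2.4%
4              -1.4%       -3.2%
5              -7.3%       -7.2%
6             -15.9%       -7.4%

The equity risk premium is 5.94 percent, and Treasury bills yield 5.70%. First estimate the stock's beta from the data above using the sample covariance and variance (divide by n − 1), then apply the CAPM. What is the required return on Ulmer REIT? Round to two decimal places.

14.61%

Mean R_i = (3.6 + 3.7 + 4.0 − 1.4 − 7.3 − 15.9) / 6 = -2.2167%
Mean R_m = (1.5 + 3.6 + 2.4 − 3.2 − 7.2 − 7.4) / 6 = -1.7167%
Σ(R_i − R̄_i)(R_m − R̄_m) = 180.1883  ⇒  Cov = 180.1883 / 5 = 36.0377
Σ(R_m − R̄_m)² = 120.1283  ⇒  Var(R_m) = 120.1283 / 5 = 24.0257
β = Cov / Var(R_m) = 36.0377 / 24.0257 = 1.5000
E(R) = R_f + β × MRP = 5.70% + 1.5000 × 5.94% = 14.61%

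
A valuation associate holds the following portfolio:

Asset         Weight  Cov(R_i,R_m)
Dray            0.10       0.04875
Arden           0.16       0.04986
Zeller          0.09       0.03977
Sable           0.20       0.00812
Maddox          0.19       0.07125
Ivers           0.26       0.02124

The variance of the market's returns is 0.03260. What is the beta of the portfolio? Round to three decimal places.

1.139

β_Dray = 0.04875 / 0.03260 = 1.4954
β_Arden = 0.04986 / 0.03260 = 1.5294
β_Zeller = 0.03977 / 0.03260 = 1.2199
β_Sable = 0.00812 / 0.03260 = 0.2491
β_Maddox = 0.07125 / 0.03260 = 2.1856
β_Ivers = 0.02124 / 0.03260 = 0.6515
β_P = Σ w_i β_i = 0.10×1.4954 + 0.16×1.5294 + 0.09×1.2199 + 0.20×0.2491 + 0.19×2.1856 + 0.26×0.6515 = 1.1385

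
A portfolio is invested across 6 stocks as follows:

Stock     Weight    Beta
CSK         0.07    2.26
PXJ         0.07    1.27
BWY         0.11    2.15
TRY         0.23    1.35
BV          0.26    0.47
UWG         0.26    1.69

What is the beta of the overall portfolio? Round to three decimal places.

1.356

β_P = Σ w_i β_i = 0.07×2.26 + 0.07×1.27 + 0.11×2.15 + 0.23×1.35 + 0.26×0.47 + 0.26×1.69 = 1.3557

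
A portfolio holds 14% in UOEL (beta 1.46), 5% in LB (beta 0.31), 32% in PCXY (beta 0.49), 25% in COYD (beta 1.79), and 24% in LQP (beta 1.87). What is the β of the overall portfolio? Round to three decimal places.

β_P = Σ w_i β_i = 0.14×1.46 + 0.05×0.31 + 0.32×0.49 + 0.25×1.79 + 0.24×1.87 = 1.2730

1.273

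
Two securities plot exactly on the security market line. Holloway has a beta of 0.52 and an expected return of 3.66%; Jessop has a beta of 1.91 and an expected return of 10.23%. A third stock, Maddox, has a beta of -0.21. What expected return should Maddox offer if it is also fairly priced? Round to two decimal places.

0.21%

MRP (SML slope) = (10.23% − 3.66%) / (1.91 − 0.52) = 6.57% / 1.39 = 4.7266%
R_f (intercept) = 3.66% − 0.52 × 4.7266% = 1.2022%
E(R_Maddox) = R_f + β × MRP = 1.2022% + -0.21 × 4.7266% = 0.21%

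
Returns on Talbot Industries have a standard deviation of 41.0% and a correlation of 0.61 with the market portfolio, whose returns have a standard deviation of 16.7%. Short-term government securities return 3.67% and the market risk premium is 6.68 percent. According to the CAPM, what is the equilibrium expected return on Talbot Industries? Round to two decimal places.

13.67%

β = ρ × σ_i / σ_m = 0.61 × 41.0% / 16.7% = 1.4976
E(R) = 3.67% + 1.4976 × 6.68% = 13.67%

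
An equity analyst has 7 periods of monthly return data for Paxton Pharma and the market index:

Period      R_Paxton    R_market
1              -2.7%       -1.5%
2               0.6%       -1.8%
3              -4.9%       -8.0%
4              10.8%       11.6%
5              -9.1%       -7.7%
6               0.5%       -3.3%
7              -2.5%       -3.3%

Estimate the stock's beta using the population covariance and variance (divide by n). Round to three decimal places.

0.893

Mean R_i = (-2.7 + 0.6 − 4.9 + 10.8 − 9.1 + 0.5 − 2.5) / 7 = -1.0429%
Mean R_m = (-1.5 − 1.8 − 8.0 + 11.6 − 7.7 − 3.3 − 3.3) / 7 = -2.0000%
Σ(R_i − R̄_i)(R_m − R̄_m) = 229.5200  ⇒  Cov = 229.5200 / 7 = 32.7886
Σ(R_m − R̄_m)² = 257.1200  ⇒  Var(R_m) = 257.1200 / 7 = 36.7314
β = Cov / Var(R_m) = 32.7886 / 36.7314 = 0.8927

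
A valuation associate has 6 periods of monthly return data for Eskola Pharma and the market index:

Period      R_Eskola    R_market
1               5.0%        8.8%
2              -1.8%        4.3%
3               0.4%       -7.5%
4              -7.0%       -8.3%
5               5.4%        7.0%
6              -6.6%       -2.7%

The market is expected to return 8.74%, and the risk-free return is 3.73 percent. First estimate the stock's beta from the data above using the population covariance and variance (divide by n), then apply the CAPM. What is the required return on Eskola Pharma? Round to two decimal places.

Mean R_i = (5.0 − 1.8 + 0.4 − 7.0 + 5.4 − 6.6) / 6 = -0.7667%
Mean R_m = (8.8 + 4.3 − 7.5 − 8.3 + 7.0 − 2.7) / 6 = 0.2667%
Σ(R_i − R̄_i)(R_m − R̄_m) = 148.2067  ⇒  Cov = 148.2067 / 6 = 24.7011
Σ(R_m − R̄_m)² = 276.9333  ⇒  Var(R_m) = 276.9333 / 6 = 46.1556
β = Cov / Var(R_m) = 24.7011 / 46.1556 = 0.5352
MRP = 8.74% − 3.73% = 5.01%
E(R) = R_f + β × MRP = 3.73% + 0.5352 × 5.01% = 6.41%

6.41%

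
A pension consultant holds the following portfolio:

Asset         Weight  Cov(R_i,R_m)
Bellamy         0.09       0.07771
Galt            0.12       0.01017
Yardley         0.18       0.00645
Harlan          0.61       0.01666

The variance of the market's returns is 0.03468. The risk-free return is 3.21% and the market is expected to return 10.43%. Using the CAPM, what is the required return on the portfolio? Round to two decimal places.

β_Bellamy = 0.07771 / 0.03468 = 2.2408
β_Galt = 0.01017 / 0.03468 = 0.2933
β_Yardley = 0.00645 / 0.03468 = 0.1860
β_Harlan = 0.01666 / 0.03468 = 0.4804
β_P = Σ w_i β_i = 0.09×2.2408 + 0.12×0.2933 + 0.18×0.1860 + 0.61×0.4804 = 0.5634
MRP = 10.43% − 3.21% = 7.22%
E(R_P) = R_f + β_P × MRP = 3.21% + 0.5634 × 7.22% = 7.28%

7.28%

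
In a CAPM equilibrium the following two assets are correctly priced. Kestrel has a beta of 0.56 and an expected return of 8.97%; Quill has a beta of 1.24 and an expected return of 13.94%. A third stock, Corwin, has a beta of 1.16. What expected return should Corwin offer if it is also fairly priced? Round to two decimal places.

13.36%

MRP (SML slope) = (13.94% − 8.97%) / (1.24 − 0.56) = 4.97% / 0.68 = 7.3088%
R_f (intercept) = 8.97% − 0.56 × 7.3088% = 4.8771%
E(R_Corwin) = R_f + β × MRP = 4.8771% + 1.16 × 7.3088% = 13.36%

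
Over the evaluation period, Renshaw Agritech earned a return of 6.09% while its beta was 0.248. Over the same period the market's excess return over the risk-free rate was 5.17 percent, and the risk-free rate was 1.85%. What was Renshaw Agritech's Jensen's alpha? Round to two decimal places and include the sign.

CAPM benchmark = R_f + β(R_m − R_f) = 1.85% + 0.248 × 5.17% = 3.13216%
α = actual − benchmark = 6.09% − 3.13216% = +2.96%

+2.96%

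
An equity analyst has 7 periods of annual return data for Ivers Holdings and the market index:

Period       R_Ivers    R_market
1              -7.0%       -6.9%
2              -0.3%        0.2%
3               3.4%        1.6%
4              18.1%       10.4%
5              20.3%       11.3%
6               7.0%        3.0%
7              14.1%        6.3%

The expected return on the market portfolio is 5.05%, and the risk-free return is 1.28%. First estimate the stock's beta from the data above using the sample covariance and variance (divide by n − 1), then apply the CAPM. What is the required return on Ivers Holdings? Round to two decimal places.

Mean R_i = (-7.0 − 0.3 + 3.4 + 18.1 + 20.3 + 7.0 + 14.1) / 7 = 7.9429%
Mean R_m = (-6.9 + 0.2 + 1.6 + 10.4 + 11.3 + 3.0 + 6.3) / 7 = 3.7000%
Σ(R_i − R̄_i)(R_m − R̄_m) = 375.4200  ⇒  Cov = 375.4200 / 6 = 62.5700
Σ(R_m − R̄_m)² = 238.9200  ⇒  Var(R_m) = 238.9200 / 6 = 39.8200
β = Cov / Var(R_m) = 62.5700 / 39.8200 = 1.5713
MRP = 5.05% − 1.28% = 3.77%
E(R) = R_f + β × MRP = 1.28% + 1.5713 × 3.77% = 7.20%

7.20%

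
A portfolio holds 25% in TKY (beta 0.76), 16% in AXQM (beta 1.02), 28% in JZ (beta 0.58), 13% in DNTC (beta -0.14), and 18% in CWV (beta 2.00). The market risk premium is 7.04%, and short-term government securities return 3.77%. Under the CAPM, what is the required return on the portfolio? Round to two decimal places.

9.81%

β_P = Σ w_i β_i = 0.25×0.76 + 0.16×1.02 + 0.28×0.58 + 0.13×-0.14 + 0.18×2.00 = 0.8574
E(R_P) = R_f + β_P × MRP = 3.77% + 0.8574 × 7.04% = 9.81%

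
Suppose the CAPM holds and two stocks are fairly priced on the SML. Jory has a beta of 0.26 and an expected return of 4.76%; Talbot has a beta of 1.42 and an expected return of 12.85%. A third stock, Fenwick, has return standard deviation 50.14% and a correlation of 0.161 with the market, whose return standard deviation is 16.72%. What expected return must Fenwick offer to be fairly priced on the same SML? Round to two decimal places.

MRP = (12.85% − 4.76%) / (1.42 − 0.26) = 6.9741%
R_f = 4.76% − 0.26 × 6.9741% = 2.9467%
β_Fenwick = ρ·σ_i/σ_m = 0.161 × 50.14 / 16.72 = 0.4828
E(R_Fenwick) = R_f + β × MRP = 2.9467% + 0.4828 × 6.9741% = 6.31%

6.31%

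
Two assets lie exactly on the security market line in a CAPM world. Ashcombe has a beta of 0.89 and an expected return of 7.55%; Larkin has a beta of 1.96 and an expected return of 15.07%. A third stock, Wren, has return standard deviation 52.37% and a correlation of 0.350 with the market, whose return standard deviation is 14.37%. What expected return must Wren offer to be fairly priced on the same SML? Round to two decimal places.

MRP = (15.07% − 7.55%) / (1.96 − 0.89) = 7.0280%
R_f = 7.55% − 0.89 × 7.0280% = 1.2951%
β_Wren = ρ·σ_i/σ_m = 0.350 × 52.37 / 14.37 = 1.2755
E(R_Wren) = R_f + β × MRP = 1.2951% + 1.2755 × 7.0280% = 10.26%

10.26%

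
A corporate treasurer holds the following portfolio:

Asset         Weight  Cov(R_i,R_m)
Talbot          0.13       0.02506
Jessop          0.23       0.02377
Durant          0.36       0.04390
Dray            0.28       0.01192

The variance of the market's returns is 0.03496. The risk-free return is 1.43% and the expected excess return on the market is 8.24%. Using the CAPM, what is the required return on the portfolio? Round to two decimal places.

8.00%

β_Talbot = 0.02506 / 0.03496 = 0.7168
β_Jessop = 0.02377 / 0.03496 = 0.6799
β_Durant = 0.04390 / 0.03496 = 1.2557
β_Dray = 0.01192 / 0.03496 = 0.3410
β_P = Σ w_i β_i = 0.13×0.7168 + 0.23×0.6799 + 0.36×1.2557 + 0.28×0.3410 = 0.7971
E(R_P) = R_f + β_P × MRP = 1.43% + 0.7971 × 8.24% = 8.00%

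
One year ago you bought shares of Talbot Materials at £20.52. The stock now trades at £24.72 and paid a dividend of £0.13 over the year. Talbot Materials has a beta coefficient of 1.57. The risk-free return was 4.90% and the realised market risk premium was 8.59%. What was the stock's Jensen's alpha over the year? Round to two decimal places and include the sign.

Realised HPR = (P1 + D1 − P0) / P0 = (24.72 + 0.13 − 20.52) / 20.52 = 4.33 / 20.52 = 21.1014%
CAPM required = R_f + β·MRP = 4.90% + 1.57 × 8.59% = 18.3863%
α = realised − required = 21.1014% − 18.3863% = +2.72%

+2.72%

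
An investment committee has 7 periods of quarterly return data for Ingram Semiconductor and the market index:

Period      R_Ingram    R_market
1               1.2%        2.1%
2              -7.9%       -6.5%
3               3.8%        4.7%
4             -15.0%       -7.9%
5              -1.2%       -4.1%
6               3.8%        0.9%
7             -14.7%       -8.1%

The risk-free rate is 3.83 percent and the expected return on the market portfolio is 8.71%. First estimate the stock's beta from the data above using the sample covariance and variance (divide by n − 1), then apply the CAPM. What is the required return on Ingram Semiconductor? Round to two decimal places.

Mean R_i = (1.2 − 7.9 + 3.8 − 15.0 − 1.2 + 3.8 − 14.7) / 7 = -4.2857%
Mean R_m = (2.1 − 6.5 + 4.7 − 7.9 − 4.1 + 0.9 − 8.1) / 7 = -2.7000%
Σ(R_i − R̄_i)(R_m − R̄_m) = 236.6400  ⇒  Cov = 236.6400 / 6 = 39.4400
Σ(R_m − R̄_m)² = 163.3600  ⇒  Var(R_m) = 163.3600 / 6 = 27.2267
β = Cov / Var(R_m) = 39.4400 / 27.2267 = 1.4486
MRP = 8.71% − 3.83% = 4.88%
E(R) = R_f + β × MRP = 3.83% + 1.4486 × 4.88% = 10.90%

10.90%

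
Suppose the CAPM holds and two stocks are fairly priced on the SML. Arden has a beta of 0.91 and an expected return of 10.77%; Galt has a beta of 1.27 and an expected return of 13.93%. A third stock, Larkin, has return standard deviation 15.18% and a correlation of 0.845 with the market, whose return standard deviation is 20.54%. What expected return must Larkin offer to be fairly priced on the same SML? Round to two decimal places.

8.26%

MRP = (13.93% − 10.77%) / (1.27 − 0.91) = 8.7778%
R_f = 10.77% − 0.91 × 8.7778% = 2.7822%
β_Larkin = ρ·σ_i/σ_m = 0.845 × 15.18 / 20.54 = 0.6245
E(R_Larkin) = R_f + β × MRP = 2.7822% + 0.6245 × 8.7778% = 8.26%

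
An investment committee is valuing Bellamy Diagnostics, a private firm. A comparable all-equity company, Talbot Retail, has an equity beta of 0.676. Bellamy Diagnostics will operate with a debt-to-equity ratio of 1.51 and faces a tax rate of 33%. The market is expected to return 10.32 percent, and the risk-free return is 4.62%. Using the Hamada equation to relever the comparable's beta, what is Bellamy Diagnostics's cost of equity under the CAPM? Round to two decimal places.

β_L = β_U × [1 + (1 − t)(D/E)] = 0.676 × [1 + (1 − 0.33) × 1.51]
    = 0.676 × [1 + 0.67 × 1.51] = 0.676 × 2.0117 = 1.3599
MRP = 10.32% − 4.62% = 5.70%
E(R) = R_f + β_L × MRP = 4.62% + 1.3599 × 5.70% = 12.37%

12.37%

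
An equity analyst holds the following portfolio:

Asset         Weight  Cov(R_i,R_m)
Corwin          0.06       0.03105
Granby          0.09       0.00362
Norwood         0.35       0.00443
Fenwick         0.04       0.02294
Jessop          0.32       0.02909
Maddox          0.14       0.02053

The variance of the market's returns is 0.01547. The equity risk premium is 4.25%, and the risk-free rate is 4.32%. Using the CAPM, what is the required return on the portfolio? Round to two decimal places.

β_Corwin = 0.03105 / 0.01547 = 2.0071
β_Granby = 0.00362 / 0.01547 = 0.2340
β_Norwood = 0.00443 / 0.01547 = 0.2864
β_Fenwick = 0.02294 / 0.01547 = 1.4829
β_Jessop = 0.02909 / 0.01547 = 1.8804
β_Maddox = 0.02053 / 0.01547 = 1.3271
β_P = Σ w_i β_i = 0.06×2.0071 + 0.09×0.2340 + 0.35×0.2864 + 0.04×1.4829 + 0.32×1.8804 + 0.14×1.3271 = 1.0886
E(R_P) = R_f + β_P × MRP = 4.32% + 1.0886 × 4.25% = 8.95%

8.95%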